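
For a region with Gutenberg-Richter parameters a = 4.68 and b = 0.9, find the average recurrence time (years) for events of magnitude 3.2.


log10(N) = 4.68 - 0.9*3.2 = 1.8
N = 10^1.8 = 63.095734
T = 1/N = 1/63.095734 = 0.0158 years

0.0158


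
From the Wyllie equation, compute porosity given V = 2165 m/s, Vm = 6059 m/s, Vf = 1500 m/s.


1/V - 1/Vm = 1/2165 - 1/6059 = 0.00029685
1/Vf - 1/Vm = 1/1500 - 1/6059 = 0.00050162
phi = 0.00029685 / 0.00050162 = 0.5918

0.5918


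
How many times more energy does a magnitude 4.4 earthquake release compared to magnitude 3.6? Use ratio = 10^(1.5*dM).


M2 - M1 = 4.4 - 3.6 = 0.8
1.5 * 0.8 = 1.2
ratio = 10^1.2 = 15.85

15.85


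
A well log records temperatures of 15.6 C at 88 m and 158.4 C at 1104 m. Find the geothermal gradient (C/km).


dT = 158.4 - 15.6 = 142.8 C
dz = 1104 - 88 = 1016 m
gradient = dT/dz * 1000 = 142.8/1016 * 1000 = 140.5512 C/km

140.5512


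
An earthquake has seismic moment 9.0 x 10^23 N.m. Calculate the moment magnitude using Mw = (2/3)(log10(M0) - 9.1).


log10(M0) = log10(9.0 x 10^23) = 23.9542
Mw = 2/3 * (23.9542 - 9.1)
= 2/3 * 14.8542
= 9.9

9.9


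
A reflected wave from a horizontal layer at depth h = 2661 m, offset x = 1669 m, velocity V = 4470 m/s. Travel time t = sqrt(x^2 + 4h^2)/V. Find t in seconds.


x^2 + 4h^2 = 1669^2 + 4*2661^2 = 2785561 + 28323684 = 31109245
sqrt(31109245) = 5577.5662
t = 5577.5662 / 4470 = 1.2478 s

1.2478


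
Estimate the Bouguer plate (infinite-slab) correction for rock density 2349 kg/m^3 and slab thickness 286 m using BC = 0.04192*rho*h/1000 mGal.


BC = 0.04192 * rho * h / 1000
= 0.04192 * 2349 * 286 / 1000
= 28.1624 mGal

28.1624


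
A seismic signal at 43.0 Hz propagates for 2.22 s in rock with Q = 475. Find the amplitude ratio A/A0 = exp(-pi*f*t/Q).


pi*f*t/Q = pi*43.0*2.22/475 = 0.631361
A/A0 = exp(-0.631361) = 0.531867

0.531867


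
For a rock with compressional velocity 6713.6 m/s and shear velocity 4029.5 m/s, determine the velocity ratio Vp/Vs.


Vp/Vs = 6713.6 / 4029.5
= 1.6661

1.6661


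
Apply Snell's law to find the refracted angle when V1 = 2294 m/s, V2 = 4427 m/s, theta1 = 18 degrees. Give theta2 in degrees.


sin(theta1) = sin(18 deg) = 0.309017
sin(theta2) = V2/V1 * sin(theta1) = 4427/2294 * 0.309017 = 0.596346
theta2 = arcsin(0.596346) = 36.6087 degrees

36.6087


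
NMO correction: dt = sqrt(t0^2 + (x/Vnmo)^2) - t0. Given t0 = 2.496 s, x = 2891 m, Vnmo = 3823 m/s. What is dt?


x/Vnmo = 2891/3823 = 0.756212
(x/Vnmo)^2 = 0.571857
t0^2 = 6.230016
sqrt(6.230016 + 0.571857) = 2.60804
dt = 2.60804 - 2.496 = 0.11204

0.11204


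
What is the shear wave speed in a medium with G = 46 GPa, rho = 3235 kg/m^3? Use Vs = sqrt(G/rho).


Convert G to Pa: G = 46e9 Pa
Compute G/rho = 46e9 / 3235 = 14219474.4977
Vs = sqrt(14219474.4977) = 3770.87 m/s

3770.87


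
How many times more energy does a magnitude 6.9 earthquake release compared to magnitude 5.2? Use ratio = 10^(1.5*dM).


M2 - M1 = 6.9 - 5.2 = 1.7
1.5 * 1.7 = 2.55
ratio = 10^2.55 = 354.81

354.81


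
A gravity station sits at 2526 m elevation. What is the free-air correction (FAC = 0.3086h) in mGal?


FAC = 0.3086 * h
= 0.3086 * 2526
= 779.5236 mGal

779.5236


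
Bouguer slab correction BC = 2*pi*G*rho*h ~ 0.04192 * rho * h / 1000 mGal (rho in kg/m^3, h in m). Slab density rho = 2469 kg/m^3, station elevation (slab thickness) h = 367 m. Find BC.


BC = 0.04192 * rho * h / 1000
= 0.04192 * 2469 * 367 / 1000
= 37.9847 mGal

37.9847


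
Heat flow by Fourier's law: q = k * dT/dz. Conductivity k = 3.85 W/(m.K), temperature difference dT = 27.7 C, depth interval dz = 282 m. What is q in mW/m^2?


q = k * dT / dz * 1000
= 3.85 * 27.7 / 282 * 1000
= 0.378174 * 1000
= 378.1738 mW/m^2

378.1738


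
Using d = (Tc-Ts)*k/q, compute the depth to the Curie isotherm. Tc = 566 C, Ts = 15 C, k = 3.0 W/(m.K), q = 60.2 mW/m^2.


T_Curie - T_surf = 566 - 15 = 551 C
Convert q to W/m^2: 60.2 mW/m^2 = 0.0602 W/m^2
d = 551 * 3.0 / 0.0602 = 27458.47 m

27458.47


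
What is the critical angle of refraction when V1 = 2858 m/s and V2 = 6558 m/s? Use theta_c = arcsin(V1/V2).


V1/V2 = 2858/6558 = 0.435804
theta_c = arcsin(0.435804) = 25.8364 degrees

25.8364


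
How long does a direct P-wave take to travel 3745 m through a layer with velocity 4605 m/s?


t = x / V
= 3745 / 4605
= 0.8132 s

0.8132


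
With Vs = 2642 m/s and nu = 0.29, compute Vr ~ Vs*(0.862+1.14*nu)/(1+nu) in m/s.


Numerator factor = 0.862 + 1.14*0.29 = 1.1926
Denominator = 1 + 0.29 = 1.29
Vr = 2642 * 1.1926 / 1.29 = 2442.52 m/s

2442.52


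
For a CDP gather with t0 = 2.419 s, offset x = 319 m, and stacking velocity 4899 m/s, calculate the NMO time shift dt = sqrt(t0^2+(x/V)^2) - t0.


x/Vnmo = 319/4899 = 0.065115
(x/Vnmo)^2 = 0.00424
t0^2 = 5.851561
sqrt(5.851561 + 0.00424) = 2.419876
dt = 2.419876 - 2.419 = 0.000876

8.760000e-04


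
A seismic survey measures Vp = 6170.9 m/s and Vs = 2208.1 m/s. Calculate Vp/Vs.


Vp/Vs = 6170.9 / 2208.1
= 2.7947

2.7947


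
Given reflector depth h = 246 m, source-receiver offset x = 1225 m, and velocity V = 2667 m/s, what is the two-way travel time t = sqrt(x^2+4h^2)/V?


x^2 + 4h^2 = 1225^2 + 4*246^2 = 1500625 + 242064 = 1742689
sqrt(1742689) = 1320.1095
t = 1320.1095 / 2667 = 0.495 s

0.495


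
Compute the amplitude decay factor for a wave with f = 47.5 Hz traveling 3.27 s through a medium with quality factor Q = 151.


pi*f*t/Q = pi*47.5*3.27/151 = 3.231575
A/A0 = exp(-3.231575) = 0.039495

0.039495


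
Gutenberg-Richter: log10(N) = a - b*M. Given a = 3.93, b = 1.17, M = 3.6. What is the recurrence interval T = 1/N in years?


log10(N) = 3.93 - 1.17*3.6 = -0.282
N = 10^-0.282 = 0.522396
T = 1/N = 1/0.522396 = 1.9143 years

1.9143


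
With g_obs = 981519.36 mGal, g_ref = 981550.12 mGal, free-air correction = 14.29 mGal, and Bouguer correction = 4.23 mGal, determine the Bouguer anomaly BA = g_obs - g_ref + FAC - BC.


BA = g_obs - g_ref + FAC - BC
= 981519.36 - 981550.12 + 14.29 - 4.23
= -20.7 mGal

-20.7


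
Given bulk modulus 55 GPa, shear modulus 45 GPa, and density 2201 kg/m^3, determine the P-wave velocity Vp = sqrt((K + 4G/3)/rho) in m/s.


First compute the effective modulus:
K + 4G/3 = 55e9 + 4*45e9/3 = 115000000000.0 Pa
Then divide by density:
115000000000.0 / 2201 = 52248977.7374 Pa/(kg/m^3)
Take the square root:
Vp = sqrt(52248977.7374) = 7228.35 m/s

7228.35


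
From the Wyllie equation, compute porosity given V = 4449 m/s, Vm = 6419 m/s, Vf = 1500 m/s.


1/V - 1/Vm = 1/4449 - 1/6419 = 6.898e-05
1/Vf - 1/Vm = 1/1500 - 1/6419 = 0.00051088
phi = 6.898e-05 / 0.00051088 = 0.135

0.135


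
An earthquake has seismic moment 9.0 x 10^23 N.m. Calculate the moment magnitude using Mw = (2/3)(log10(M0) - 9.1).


log10(M0) = log10(9.0 x 10^23) = 23.9542
Mw = 2/3 * (23.9542 - 9.1)
= 2/3 * 14.8542
= 9.9

9.9


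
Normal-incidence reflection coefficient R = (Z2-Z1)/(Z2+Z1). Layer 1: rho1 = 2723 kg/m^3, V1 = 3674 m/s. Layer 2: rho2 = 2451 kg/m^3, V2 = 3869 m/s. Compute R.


Z1 = 2723 * 3674 = 10004302
Z2 = 2451 * 3869 = 9482919
R = (9482919 - 10004302) / (9482919 + 10004302) = -521383 / 19487221 = -0.0268

-0.0268


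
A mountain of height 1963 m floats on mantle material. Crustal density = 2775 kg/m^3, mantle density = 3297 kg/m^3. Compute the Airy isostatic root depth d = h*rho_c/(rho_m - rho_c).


rho_m - rho_c = 3297 - 2775 = 522
d = 1963 * 2775 / 522
= 5447325 / 522
= 10435.49 m

10435.49


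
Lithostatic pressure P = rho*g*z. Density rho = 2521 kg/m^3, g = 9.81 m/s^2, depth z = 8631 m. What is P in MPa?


P = rho * g * z / 1e6
= 2521 * 9.81 * 8631 / 1e6
= 213453347.31 / 1e6
= 213.4533 MPa

213.4533


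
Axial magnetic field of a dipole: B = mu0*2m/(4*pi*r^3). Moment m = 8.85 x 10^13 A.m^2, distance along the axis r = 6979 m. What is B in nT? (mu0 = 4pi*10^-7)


m = 8.85 x 10^13 = 88500000000000 A.m^2
2m = 177000000000000 A.m^2
r^3 = 6979^3 = 339922251739
B = (4pi*10^-7) * 177000000000000 / (4*pi * 339922251739) * 1e9
= 222424759.874157 / 4271588995419.77 * 1e9
= 52070.7306 nT

52070.7306


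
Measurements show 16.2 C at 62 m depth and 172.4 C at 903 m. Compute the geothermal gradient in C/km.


dT = 172.4 - 16.2 = 156.2 C
dz = 903 - 62 = 841 m
gradient = dT/dz * 1000 = 156.2/841 * 1000 = 185.7313 C/km

185.7313


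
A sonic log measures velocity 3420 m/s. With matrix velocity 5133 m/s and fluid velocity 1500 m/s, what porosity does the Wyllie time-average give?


1/V - 1/Vm = 1/3420 - 1/5133 = 9.758e-05
1/Vf - 1/Vm = 1/1500 - 1/5133 = 0.00047185
phi = 9.758e-05 / 0.00047185 = 0.2068

0.2068


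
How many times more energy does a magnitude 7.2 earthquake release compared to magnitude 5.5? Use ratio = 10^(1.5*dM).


M2 - M1 = 7.2 - 5.5 = 1.7
1.5 * 1.7 = 2.55
ratio = 10^2.55 = 354.81

354.81


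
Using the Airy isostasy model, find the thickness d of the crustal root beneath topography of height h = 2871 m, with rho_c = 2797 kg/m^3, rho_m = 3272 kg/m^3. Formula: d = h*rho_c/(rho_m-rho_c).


rho_m - rho_c = 3272 - 2797 = 475
d = 2871 * 2797 / 475
= 8030187 / 475
= 16905.66 m

16905.66


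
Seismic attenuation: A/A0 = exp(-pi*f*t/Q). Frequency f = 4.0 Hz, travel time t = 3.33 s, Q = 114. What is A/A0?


pi*f*t/Q = pi*4.0*3.33/114 = 0.36707
A/A0 = exp(-0.36707) = 0.692761

0.692761


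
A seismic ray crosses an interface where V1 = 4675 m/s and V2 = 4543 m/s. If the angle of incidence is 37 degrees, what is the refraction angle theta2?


sin(theta1) = sin(37 deg) = 0.601815
sin(theta2) = V2/V1 * sin(theta1) = 4543/4675 * 0.601815 = 0.584823
theta2 = arcsin(0.584823) = 35.7905 degrees

35.7905


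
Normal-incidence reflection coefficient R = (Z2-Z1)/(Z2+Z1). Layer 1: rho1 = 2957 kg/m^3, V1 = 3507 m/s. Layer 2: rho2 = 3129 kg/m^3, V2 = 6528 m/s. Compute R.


Z1 = 2957 * 3507 = 10370199
Z2 = 3129 * 6528 = 20426112
R = (20426112 - 10370199) / (20426112 + 10370199) = 10055913 / 30796311 = 0.3265

0.3265


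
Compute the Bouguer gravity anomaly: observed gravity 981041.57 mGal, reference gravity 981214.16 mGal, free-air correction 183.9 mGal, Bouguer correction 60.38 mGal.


BA = g_obs - g_ref + FAC - BC
= 981041.57 - 981214.16 + 183.9 - 60.38
= -49.07 mGal

-49.07


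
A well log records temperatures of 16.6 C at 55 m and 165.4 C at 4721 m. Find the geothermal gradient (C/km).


dT = 165.4 - 16.6 = 148.8 C
dz = 4721 - 55 = 4666 m
gradient = dT/dz * 1000 = 148.8/4666 * 1000 = 31.8903 C/km

31.8903


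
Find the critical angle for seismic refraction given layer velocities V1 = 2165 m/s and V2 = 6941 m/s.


V1/V2 = 2165/6941 = 0.311915
theta_c = arcsin(0.311915) = 18.1747 degrees

18.1747


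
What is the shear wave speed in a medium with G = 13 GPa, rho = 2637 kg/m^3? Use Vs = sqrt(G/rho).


Convert G to Pa: G = 13e9 Pa
Compute G/rho = 13e9 / 2637 = 4929844.5203
Vs = sqrt(4929844.5203) = 2220.33 m/s

2220.33


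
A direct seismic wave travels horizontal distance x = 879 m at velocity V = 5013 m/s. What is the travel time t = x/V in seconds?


t = x / V
= 879 / 5013
= 0.1753 s

0.1753


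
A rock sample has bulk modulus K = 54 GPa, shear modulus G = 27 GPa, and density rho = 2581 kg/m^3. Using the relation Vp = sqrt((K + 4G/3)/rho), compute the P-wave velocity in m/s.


First compute the effective modulus:
K + 4G/3 = 54e9 + 4*27e9/3 = 90000000000.0 Pa
Then divide by density:
90000000000.0 / 2581 = 34870205.3468 Pa/(kg/m^3)
Take the square root:
Vp = sqrt(34870205.3468) = 5905.1 m/s

5905.1


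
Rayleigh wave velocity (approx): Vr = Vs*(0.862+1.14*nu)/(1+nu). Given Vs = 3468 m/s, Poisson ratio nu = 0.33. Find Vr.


Numerator factor = 0.862 + 1.14*0.33 = 1.2382
Denominator = 1 + 0.33 = 1.33
Vr = 3468 * 1.2382 / 1.33 = 3228.63 m/s

3228.63


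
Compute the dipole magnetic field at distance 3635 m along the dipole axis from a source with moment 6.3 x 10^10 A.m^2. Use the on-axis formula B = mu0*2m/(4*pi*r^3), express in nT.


m = 6.3 x 10^10 = 63000000000 A.m^2
2m = 126000000000 A.m^2
r^3 = 3635^3 = 48030072875
B = (4pi*10^-7) * 126000000000 / (4*pi * 48030072875) * 1e9
= 158336.269741 / 603563696381.93 * 1e9
= 262.3356 nT

262.3356


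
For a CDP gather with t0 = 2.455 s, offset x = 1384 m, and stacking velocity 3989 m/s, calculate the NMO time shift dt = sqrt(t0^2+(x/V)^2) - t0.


x/Vnmo = 1384/3989 = 0.346954
(x/Vnmo)^2 = 0.120377
t0^2 = 6.027025
sqrt(6.027025 + 0.120377) = 2.479396
dt = 2.479396 - 2.455 = 0.024396

0.024396


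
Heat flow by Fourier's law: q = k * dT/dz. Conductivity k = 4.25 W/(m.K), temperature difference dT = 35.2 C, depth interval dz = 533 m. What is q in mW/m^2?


q = k * dT / dz * 1000
= 4.25 * 35.2 / 533 * 1000
= 0.280675 * 1000
= 280.6754 mW/m^2

280.6754


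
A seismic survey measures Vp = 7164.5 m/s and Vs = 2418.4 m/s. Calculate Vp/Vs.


Vp/Vs = 7164.5 / 2418.4
= 2.9625

2.9625


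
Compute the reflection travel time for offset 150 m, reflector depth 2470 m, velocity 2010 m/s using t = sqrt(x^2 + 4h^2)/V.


x^2 + 4h^2 = 150^2 + 4*2470^2 = 22500 + 24403600 = 24426100
sqrt(24426100) = 4942.2768
t = 4942.2768 / 2010 = 2.4588 s

2.4588


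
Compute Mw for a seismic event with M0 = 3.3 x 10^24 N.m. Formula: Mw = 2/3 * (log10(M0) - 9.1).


log10(M0) = log10(3.3 x 10^24) = 24.5185
Mw = 2/3 * (24.5185 - 9.1)
= 2/3 * 15.4185
= 10.28

10.28


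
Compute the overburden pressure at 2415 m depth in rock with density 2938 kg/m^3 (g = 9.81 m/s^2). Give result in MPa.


P = rho * g * z / 1e6
= 2938 * 9.81 * 2415 / 1e6
= 69604598.7 / 1e6
= 69.6046 MPa

69.6046


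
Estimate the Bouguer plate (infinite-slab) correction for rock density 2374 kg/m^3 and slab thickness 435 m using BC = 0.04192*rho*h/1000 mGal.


BC = 0.04192 * rho * h / 1000
= 0.04192 * 2374 * 435 / 1000
= 43.2904 mGal

43.2904


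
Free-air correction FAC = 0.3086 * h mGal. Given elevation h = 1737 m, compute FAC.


FAC = 0.3086 * h
= 0.3086 * 1737
= 536.0382 mGal

536.0382


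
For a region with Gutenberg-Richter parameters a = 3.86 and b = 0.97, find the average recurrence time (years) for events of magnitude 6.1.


log10(N) = 3.86 - 0.97*6.1 = -2.057
N = 10^-2.057 = 0.00877
T = 1/N = 1/0.00877 = 114.025 years

114.025


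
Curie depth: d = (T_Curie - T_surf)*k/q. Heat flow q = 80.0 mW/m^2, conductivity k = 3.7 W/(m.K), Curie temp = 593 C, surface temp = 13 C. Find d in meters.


T_Curie - T_surf = 593 - 13 = 580 C
Convert q to W/m^2: 80.0 mW/m^2 = 0.08 W/m^2
d = 580 * 3.7 / 0.08 = 26825.0 m

26825.0


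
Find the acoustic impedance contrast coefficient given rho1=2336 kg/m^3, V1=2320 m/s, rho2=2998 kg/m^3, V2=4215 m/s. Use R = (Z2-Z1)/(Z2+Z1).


Z1 = 2336 * 2320 = 5419520
Z2 = 2998 * 4215 = 12636570
R = (12636570 - 5419520) / (12636570 + 5419520) = 7217050 / 18056090 = 0.3997

0.3997


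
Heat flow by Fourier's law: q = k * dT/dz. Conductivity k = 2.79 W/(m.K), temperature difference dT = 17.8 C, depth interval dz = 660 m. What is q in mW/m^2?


q = k * dT / dz * 1000
= 2.79 * 17.8 / 660 * 1000
= 0.075245 * 1000
= 75.2455 mW/m^2

75.2455


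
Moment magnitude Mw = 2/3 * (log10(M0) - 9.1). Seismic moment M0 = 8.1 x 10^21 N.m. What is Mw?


log10(M0) = log10(8.1 x 10^21) = 21.9085
Mw = 2/3 * (21.9085 - 9.1)
= 2/3 * 12.8085
= 8.54

8.54


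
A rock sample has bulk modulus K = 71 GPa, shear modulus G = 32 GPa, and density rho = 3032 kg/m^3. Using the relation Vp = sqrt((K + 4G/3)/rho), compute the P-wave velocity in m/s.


First compute the effective modulus:
K + 4G/3 = 71e9 + 4*32e9/3 = 113666666666.67 Pa
Then divide by density:
113666666666.67 / 3032 = 37489006.1566 Pa/(kg/m^3)
Take the square root:
Vp = sqrt(37489006.1566) = 6122.83 m/s

6122.83


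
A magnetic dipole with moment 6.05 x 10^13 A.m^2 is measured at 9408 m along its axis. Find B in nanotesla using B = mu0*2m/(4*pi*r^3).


m = 6.05 x 10^13 = 60500000000000 A.m^2
2m = 121000000000000 A.m^2
r^3 = 9408^3 = 832706445312
B = (4pi*10^-7) * 121000000000000 / (4*pi * 832706445312) * 1e9
= 152053084.433746 / 10464097804756.2 * 1e9
= 14530.9311 nT

14530.9311


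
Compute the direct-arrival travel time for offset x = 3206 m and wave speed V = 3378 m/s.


t = x / V
= 3206 / 3378
= 0.9491 s

0.9491


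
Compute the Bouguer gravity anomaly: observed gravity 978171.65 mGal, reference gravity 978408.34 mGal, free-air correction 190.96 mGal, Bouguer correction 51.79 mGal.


BA = g_obs - g_ref + FAC - BC
= 978171.65 - 978408.34 + 190.96 - 51.79
= -97.52 mGal

-97.52


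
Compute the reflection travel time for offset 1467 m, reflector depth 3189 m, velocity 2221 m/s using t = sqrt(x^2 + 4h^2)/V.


x^2 + 4h^2 = 1467^2 + 4*3189^2 = 2152089 + 40678884 = 42830973
sqrt(42830973) = 6544.5376
t = 6544.5376 / 2221 = 2.9467 s

2.9467


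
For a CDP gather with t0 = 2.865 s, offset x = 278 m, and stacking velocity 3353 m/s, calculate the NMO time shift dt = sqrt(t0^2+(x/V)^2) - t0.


x/Vnmo = 278/3353 = 0.082911
(x/Vnmo)^2 = 0.006874
t0^2 = 8.208225
sqrt(8.208225 + 0.006874) = 2.866199
dt = 2.866199 - 2.865 = 0.001199

0.001199


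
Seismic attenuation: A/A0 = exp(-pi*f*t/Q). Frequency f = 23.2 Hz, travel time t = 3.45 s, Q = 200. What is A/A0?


pi*f*t/Q = pi*23.2*3.45/200 = 1.257265
A/A0 = exp(-1.257265) = 0.284431

0.284431


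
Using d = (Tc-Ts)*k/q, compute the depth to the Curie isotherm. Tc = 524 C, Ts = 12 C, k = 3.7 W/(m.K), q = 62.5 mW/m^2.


T_Curie - T_surf = 524 - 12 = 512 C
Convert q to W/m^2: 62.5 mW/m^2 = 0.0625 W/m^2
d = 512 * 3.7 / 0.0625 = 30310.4 m

30310.4


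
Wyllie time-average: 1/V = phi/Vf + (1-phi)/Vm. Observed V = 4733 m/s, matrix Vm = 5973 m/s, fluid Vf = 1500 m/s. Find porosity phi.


1/V - 1/Vm = 1/4733 - 1/5973 = 4.386e-05
1/Vf - 1/Vm = 1/1500 - 1/5973 = 0.00049925
phi = 4.386e-05 / 0.00049925 = 0.0879

0.0879


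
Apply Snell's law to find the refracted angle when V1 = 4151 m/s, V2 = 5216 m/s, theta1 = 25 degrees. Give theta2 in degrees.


sin(theta1) = sin(25 deg) = 0.422618
sin(theta2) = V2/V1 * sin(theta1) = 5216/4151 * 0.422618 = 0.531047
theta2 = arcsin(0.531047) = 32.0762 degrees

32.0762


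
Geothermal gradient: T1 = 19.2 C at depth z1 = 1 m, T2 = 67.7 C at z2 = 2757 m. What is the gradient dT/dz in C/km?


dT = 67.7 - 19.2 = 48.5 C
dz = 2757 - 1 = 2756 m
gradient = dT/dz * 1000 = 48.5/2756 * 1000 = 17.598 C/km

17.598


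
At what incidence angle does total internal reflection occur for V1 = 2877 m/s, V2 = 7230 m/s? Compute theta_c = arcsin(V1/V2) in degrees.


V1/V2 = 2877/7230 = 0.397925
theta_c = arcsin(0.397925) = 23.4485 degrees

23.4485


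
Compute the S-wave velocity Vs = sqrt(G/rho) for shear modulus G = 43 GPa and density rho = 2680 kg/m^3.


Convert G to Pa: G = 43e9 Pa
Compute G/rho = 43e9 / 2680 = 16044776.1194
Vs = sqrt(16044776.1194) = 4005.59 m/s

4005.59


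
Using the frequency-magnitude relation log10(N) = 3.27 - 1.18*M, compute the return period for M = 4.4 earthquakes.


log10(N) = 3.27 - 1.18*4.4 = -1.922
N = 10^-1.922 = 0.011967
T = 1/N = 1/0.011967 = 83.5603 years

83.5603


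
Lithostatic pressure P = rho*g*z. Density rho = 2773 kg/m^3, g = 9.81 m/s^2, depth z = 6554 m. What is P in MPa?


P = rho * g * z / 1e6
= 2773 * 9.81 * 6554 / 1e6
= 178289314.02 / 1e6
= 178.2893 MPa

178.2893


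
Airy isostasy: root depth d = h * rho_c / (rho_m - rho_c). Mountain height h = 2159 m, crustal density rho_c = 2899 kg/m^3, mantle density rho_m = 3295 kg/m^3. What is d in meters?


rho_m - rho_c = 3295 - 2899 = 396
d = 2159 * 2899 / 396
= 6258941 / 396
= 15805.41 m

15805.41


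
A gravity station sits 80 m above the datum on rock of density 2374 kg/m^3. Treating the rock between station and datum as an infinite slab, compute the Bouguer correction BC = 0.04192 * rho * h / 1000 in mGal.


BC = 0.04192 * rho * h / 1000
= 0.04192 * 2374 * 80 / 1000
= 7.9614 mGal

7.9614


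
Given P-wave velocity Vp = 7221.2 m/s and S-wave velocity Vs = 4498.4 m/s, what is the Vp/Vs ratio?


Vp/Vs = 7221.2 / 4498.4
= 1.6053

1.6053


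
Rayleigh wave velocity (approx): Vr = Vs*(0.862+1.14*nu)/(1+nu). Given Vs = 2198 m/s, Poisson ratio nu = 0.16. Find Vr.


Numerator factor = 0.862 + 1.14*0.16 = 1.0444
Denominator = 1 + 0.16 = 1.16
Vr = 2198 * 1.0444 / 1.16 = 1978.96 m/s

1978.96


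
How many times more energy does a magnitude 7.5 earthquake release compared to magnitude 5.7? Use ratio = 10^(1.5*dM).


M2 - M1 = 7.5 - 5.7 = 1.8
1.5 * 1.8 = 2.7
ratio = 10^2.7 = 501.19

501.19


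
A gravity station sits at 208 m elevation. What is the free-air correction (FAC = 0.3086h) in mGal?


FAC = 0.3086 * h
= 0.3086 * 208
= 64.1888 mGal

64.1888


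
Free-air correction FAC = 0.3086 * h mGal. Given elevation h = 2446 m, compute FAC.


FAC = 0.3086 * h
= 0.3086 * 2446
= 754.8356 mGal

754.8356


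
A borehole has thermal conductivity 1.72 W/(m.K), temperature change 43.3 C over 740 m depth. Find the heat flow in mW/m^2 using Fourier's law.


q = k * dT / dz * 1000
= 1.72 * 43.3 / 740 * 1000
= 0.100643 * 1000
= 100.6432 mW/m^2

100.6432


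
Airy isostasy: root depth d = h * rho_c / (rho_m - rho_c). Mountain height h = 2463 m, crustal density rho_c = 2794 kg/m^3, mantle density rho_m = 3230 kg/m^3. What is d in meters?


rho_m - rho_c = 3230 - 2794 = 436
d = 2463 * 2794 / 436
= 6881622 / 436
= 15783.54 m

15783.54


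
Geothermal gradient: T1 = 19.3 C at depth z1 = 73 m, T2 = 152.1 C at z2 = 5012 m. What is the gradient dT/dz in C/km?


dT = 152.1 - 19.3 = 132.8 C
dz = 5012 - 73 = 4939 m
gradient = dT/dz * 1000 = 132.8/4939 * 1000 = 26.888 C/km

26.888


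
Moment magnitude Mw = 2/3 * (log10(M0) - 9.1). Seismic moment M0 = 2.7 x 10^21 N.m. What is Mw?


log10(M0) = log10(2.7 x 10^21) = 21.4314
Mw = 2/3 * (21.4314 - 9.1)
= 2/3 * 12.3314
= 8.22

8.22


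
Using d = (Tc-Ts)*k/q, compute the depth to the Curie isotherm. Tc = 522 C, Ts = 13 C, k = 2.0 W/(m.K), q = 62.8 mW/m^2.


T_Curie - T_surf = 522 - 13 = 509 C
Convert q to W/m^2: 62.8 mW/m^2 = 0.0628 W/m^2
d = 509 * 2.0 / 0.0628 = 16210.19 m

16210.19


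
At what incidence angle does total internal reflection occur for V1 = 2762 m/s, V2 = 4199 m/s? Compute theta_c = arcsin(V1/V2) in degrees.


V1/V2 = 2762/4199 = 0.657776
theta_c = arcsin(0.657776) = 41.1305 degrees

41.1305


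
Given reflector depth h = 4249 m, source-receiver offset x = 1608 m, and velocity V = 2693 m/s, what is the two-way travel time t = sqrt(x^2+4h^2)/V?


x^2 + 4h^2 = 1608^2 + 4*4249^2 = 2585664 + 72216004 = 74801668
sqrt(74801668) = 8648.7958
t = 8648.7958 / 2693 = 3.2116 s

3.2116


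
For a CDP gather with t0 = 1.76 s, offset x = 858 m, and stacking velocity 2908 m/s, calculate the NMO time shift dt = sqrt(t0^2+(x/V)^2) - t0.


x/Vnmo = 858/2908 = 0.295048
(x/Vnmo)^2 = 0.087053
t0^2 = 3.0976
sqrt(3.0976 + 0.087053) = 1.78456
dt = 1.78456 - 1.76 = 0.02456

0.02456


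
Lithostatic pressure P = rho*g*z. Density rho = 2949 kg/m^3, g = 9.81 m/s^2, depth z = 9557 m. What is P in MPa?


P = rho * g * z / 1e6
= 2949 * 9.81 * 9557 / 1e6
= 276481047.33 / 1e6
= 276.481 MPa

276.481


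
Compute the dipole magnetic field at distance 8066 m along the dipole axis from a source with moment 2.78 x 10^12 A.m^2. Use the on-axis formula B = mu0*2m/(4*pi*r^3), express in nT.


m = 2.78 x 10^12 = 2780000000000 A.m^2
2m = 5560000000000 A.m^2
r^3 = 8066^3 = 524776831496
B = (4pi*10^-7) * 5560000000000 / (4*pi * 524776831496) * 1e9
= 6986902.061584 / 6594540154407.85 * 1e9
= 1059.498 nT

1059.498


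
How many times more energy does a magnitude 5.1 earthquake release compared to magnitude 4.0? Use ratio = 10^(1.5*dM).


M2 - M1 = 5.1 - 4.0 = 1.1
1.5 * 1.1 = 1.65
ratio = 10^1.65 = 44.67

44.67


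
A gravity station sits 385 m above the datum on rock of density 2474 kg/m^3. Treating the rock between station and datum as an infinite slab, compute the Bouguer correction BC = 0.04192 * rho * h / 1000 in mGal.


BC = 0.04192 * rho * h / 1000
= 0.04192 * 2474 * 385 / 1000
= 39.9284 mGal

39.9284


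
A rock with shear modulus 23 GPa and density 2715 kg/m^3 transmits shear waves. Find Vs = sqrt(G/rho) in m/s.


Convert G to Pa: G = 23e9 Pa
Compute G/rho = 23e9 / 2715 = 8471454.8803
Vs = sqrt(8471454.8803) = 2910.58 m/s

2910.58


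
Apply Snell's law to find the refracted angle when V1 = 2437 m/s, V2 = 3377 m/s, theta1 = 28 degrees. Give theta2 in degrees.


sin(theta1) = sin(28 deg) = 0.469472
sin(theta2) = V2/V1 * sin(theta1) = 3377/2437 * 0.469472 = 0.650556
theta2 = arcsin(0.650556) = 40.5836 degrees

40.5836


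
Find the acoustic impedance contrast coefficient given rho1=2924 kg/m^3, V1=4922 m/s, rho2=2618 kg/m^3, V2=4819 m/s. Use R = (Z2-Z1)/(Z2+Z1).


Z1 = 2924 * 4922 = 14391928
Z2 = 2618 * 4819 = 12616142
R = (12616142 - 14391928) / (12616142 + 14391928) = -1775786 / 27008070 = -0.0658

-0.0658


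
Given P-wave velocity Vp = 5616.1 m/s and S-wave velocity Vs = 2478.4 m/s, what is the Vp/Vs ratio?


Vp/Vs = 5616.1 / 2478.4
= 2.266

2.266


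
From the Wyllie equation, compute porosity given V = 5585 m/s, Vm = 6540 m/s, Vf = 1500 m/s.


1/V - 1/Vm = 1/5585 - 1/6540 = 2.615e-05
1/Vf - 1/Vm = 1/1500 - 1/6540 = 0.00051376
phi = 2.615e-05 / 0.00051376 = 0.0509

0.0509


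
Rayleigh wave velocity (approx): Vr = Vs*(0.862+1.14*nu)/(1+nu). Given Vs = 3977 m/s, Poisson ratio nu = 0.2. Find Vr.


Numerator factor = 0.862 + 1.14*0.2 = 1.09
Denominator = 1 + 0.2 = 1.2
Vr = 3977 * 1.09 / 1.2 = 3612.44 m/s

3612.44


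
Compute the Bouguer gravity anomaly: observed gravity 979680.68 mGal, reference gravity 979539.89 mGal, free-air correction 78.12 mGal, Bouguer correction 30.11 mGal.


BA = g_obs - g_ref + FAC - BC
= 979680.68 - 979539.89 + 78.12 - 30.11
= 188.8 mGal

188.8


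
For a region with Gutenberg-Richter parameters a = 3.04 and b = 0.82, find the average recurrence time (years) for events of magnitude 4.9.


log10(N) = 3.04 - 0.82*4.9 = -0.978
N = 10^-0.978 = 0.105196
T = 1/N = 1/0.105196 = 9.506 years

9.506


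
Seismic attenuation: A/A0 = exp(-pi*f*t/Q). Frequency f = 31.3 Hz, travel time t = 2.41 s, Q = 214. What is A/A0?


pi*f*t/Q = pi*31.3*2.41/214 = 1.107382
A/A0 = exp(-1.107382) = 0.330423

0.330423


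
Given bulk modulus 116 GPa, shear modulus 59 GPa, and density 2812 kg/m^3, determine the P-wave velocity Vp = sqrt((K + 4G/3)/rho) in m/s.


First compute the effective modulus:
K + 4G/3 = 116e9 + 4*59e9/3 = 194666666666.67 Pa
Then divide by density:
194666666666.67 / 2812 = 69227121.8587 Pa/(kg/m^3)
Take the square root:
Vp = sqrt(69227121.8587) = 8320.28 m/s

8320.28


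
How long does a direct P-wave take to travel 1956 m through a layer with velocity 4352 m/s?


t = x / V
= 1956 / 4352
= 0.4494 s

0.4494


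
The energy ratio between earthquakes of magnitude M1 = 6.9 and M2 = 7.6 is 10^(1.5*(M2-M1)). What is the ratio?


M2 - M1 = 7.6 - 6.9 = 0.7
1.5 * 0.7 = 1.05
ratio = 10^1.05 = 11.22

11.22


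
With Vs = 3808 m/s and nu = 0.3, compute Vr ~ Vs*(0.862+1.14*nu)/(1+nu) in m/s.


Numerator factor = 0.862 + 1.14*0.3 = 1.204
Denominator = 1 + 0.3 = 1.3
Vr = 3808 * 1.204 / 1.3 = 3526.79 m/s

3526.79


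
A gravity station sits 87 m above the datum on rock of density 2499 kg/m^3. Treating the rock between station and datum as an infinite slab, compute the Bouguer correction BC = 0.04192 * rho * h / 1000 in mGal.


BC = 0.04192 * rho * h / 1000
= 0.04192 * 2499 * 87 / 1000
= 9.114 mGal

9.114


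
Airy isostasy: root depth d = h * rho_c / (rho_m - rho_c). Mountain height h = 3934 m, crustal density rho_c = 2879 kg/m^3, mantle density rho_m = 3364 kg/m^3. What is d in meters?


rho_m - rho_c = 3364 - 2879 = 485
d = 3934 * 2879 / 485
= 11325986 / 485
= 23352.55 m

23352.55


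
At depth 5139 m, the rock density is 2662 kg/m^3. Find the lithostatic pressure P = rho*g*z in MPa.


P = rho * g * z / 1e6
= 2662 * 9.81 * 5139 / 1e6
= 134200976.58 / 1e6
= 134.201 MPa

134.201


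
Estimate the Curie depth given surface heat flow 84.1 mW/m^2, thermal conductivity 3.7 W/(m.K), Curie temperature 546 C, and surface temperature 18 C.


T_Curie - T_surf = 546 - 18 = 528 C
Convert q to W/m^2: 84.1 mW/m^2 = 0.0841 W/m^2
d = 528 * 3.7 / 0.0841 = 23229.49 m

23229.49


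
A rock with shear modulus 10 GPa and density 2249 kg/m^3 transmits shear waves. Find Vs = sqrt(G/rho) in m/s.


Convert G to Pa: G = 10e9 Pa
Compute G/rho = 10e9 / 2249 = 4446420.6314
Vs = sqrt(4446420.6314) = 2108.65 m/s

2108.65


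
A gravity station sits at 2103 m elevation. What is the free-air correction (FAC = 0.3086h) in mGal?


FAC = 0.3086 * h
= 0.3086 * 2103
= 648.9858 mGal

648.9858


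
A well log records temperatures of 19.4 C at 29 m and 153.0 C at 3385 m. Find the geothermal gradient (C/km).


dT = 153.0 - 19.4 = 133.6 C
dz = 3385 - 29 = 3356 m
gradient = dT/dz * 1000 = 133.6/3356 * 1000 = 39.8093 C/km

39.8093


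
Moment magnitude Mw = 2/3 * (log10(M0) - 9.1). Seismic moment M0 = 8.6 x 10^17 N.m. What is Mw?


log10(M0) = log10(8.6 x 10^17) = 17.9345
Mw = 2/3 * (17.9345 - 9.1)
= 2/3 * 8.8345
= 5.89

5.89


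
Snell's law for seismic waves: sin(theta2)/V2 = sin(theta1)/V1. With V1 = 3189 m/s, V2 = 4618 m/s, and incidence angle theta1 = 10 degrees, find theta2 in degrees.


sin(theta1) = sin(10 deg) = 0.173648
sin(theta2) = V2/V1 * sin(theta1) = 4618/3189 * 0.173648 = 0.25146
theta2 = arcsin(0.25146) = 14.5639 degrees

14.5639


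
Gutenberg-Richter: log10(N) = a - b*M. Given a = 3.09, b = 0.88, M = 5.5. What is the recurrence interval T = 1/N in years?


log10(N) = 3.09 - 0.88*5.5 = -1.75
N = 10^-1.75 = 0.017783
T = 1/N = 1/0.017783 = 56.2341 years

56.2341


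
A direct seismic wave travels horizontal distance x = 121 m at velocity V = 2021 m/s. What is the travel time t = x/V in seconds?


t = x / V
= 121 / 2021
= 0.0599 s

0.0599


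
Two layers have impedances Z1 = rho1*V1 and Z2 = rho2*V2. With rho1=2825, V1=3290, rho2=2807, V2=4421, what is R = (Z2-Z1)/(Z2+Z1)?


Z1 = 2825 * 3290 = 9294250
Z2 = 2807 * 4421 = 12409747
R = (12409747 - 9294250) / (12409747 + 9294250) = 3115497 / 21703997 = 0.1435

0.1435


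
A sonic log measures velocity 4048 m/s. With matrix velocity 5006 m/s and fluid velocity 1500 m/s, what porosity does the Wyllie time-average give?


1/V - 1/Vm = 1/4048 - 1/5006 = 4.728e-05
1/Vf - 1/Vm = 1/1500 - 1/5006 = 0.00046691
phi = 4.728e-05 / 0.00046691 = 0.1013

0.1013


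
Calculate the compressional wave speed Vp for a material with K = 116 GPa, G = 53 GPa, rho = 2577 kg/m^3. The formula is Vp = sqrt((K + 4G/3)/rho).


First compute the effective modulus:
K + 4G/3 = 116e9 + 4*53e9/3 = 186666666666.67 Pa
Then divide by density:
186666666666.67 / 2577 = 72435648.6871 Pa/(kg/m^3)
Take the square root:
Vp = sqrt(72435648.6871) = 8510.91 m/s

8510.91


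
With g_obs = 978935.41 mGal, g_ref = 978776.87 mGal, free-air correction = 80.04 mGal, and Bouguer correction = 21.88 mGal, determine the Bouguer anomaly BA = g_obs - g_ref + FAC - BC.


BA = g_obs - g_ref + FAC - BC
= 978935.41 - 978776.87 + 80.04 - 21.88
= 216.7 mGal

216.7


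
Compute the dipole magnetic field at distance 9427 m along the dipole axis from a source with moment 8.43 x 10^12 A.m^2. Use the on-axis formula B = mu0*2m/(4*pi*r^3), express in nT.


m = 8.43 x 10^12 = 8430000000000 A.m^2
2m = 16860000000000 A.m^2
r^3 = 9427^3 = 837761737483
B = (4pi*10^-7) * 16860000000000 / (4*pi * 837761737483) * 1e9
= 21186900.85581 / 10527624479740.85 * 1e9
= 2012.5054 nT

2012.5054


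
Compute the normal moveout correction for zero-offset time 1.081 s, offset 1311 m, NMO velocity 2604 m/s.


x/Vnmo = 1311/2604 = 0.503456
(x/Vnmo)^2 = 0.253468
t0^2 = 1.168561
sqrt(1.168561 + 0.253468) = 1.192489
dt = 1.192489 - 1.081 = 0.111489

0.111489


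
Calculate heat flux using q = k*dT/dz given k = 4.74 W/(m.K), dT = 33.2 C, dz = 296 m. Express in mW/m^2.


q = k * dT / dz * 1000
= 4.74 * 33.2 / 296 * 1000
= 0.531649 * 1000
= 531.6486 mW/m^2

531.6486


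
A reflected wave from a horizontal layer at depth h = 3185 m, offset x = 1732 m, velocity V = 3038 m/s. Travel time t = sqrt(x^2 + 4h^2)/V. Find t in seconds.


x^2 + 4h^2 = 1732^2 + 4*3185^2 = 2999824 + 40576900 = 43576724
sqrt(43576724) = 6601.2668
t = 6601.2668 / 3038 = 2.1729 s

2.1729


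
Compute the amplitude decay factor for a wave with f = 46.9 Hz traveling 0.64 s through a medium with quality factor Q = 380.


pi*f*t/Q = pi*46.9*0.64/380 = 0.248153
A/A0 = exp(-0.248153) = 0.780241

0.780241


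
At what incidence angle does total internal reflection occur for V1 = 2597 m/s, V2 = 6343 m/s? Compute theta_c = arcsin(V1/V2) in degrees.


V1/V2 = 2597/6343 = 0.409428
theta_c = arcsin(0.409428) = 24.1689 degrees

24.1689


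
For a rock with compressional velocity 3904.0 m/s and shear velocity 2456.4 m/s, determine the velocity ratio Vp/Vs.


Vp/Vs = 3904.0 / 2456.4
= 1.5893

1.5893


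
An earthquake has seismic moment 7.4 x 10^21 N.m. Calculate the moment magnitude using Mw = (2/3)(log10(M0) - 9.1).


log10(M0) = log10(7.4 x 10^21) = 21.8692
Mw = 2/3 * (21.8692 - 9.1)
= 2/3 * 12.7692
= 8.51

8.51


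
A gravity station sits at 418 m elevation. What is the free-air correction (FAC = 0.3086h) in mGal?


FAC = 0.3086 * h
= 0.3086 * 418
= 128.9948 mGal

128.9948


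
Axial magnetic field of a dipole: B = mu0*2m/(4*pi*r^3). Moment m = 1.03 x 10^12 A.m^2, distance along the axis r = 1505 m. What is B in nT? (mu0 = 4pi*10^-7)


m = 1.03 x 10^12 = 1030000000000 A.m^2
2m = 2060000000000 A.m^2
r^3 = 1505^3 = 3408862625
B = (4pi*10^-7) * 2060000000000 / (4*pi * 3408862625) * 1e9
= 2588672.346558 / 42837031119.19 * 1e9
= 60430.7133 nT

60430.7133


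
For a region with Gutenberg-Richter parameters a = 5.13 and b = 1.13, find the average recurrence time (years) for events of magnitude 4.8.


log10(N) = 5.13 - 1.13*4.8 = -0.294
N = 10^-0.294 = 0.508159
T = 1/N = 1/0.508159 = 1.9679 years

1.9679


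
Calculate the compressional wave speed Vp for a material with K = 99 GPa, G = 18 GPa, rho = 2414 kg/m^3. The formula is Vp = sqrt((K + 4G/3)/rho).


First compute the effective modulus:
K + 4G/3 = 99e9 + 4*18e9/3 = 123000000000.0 Pa
Then divide by density:
123000000000.0 / 2414 = 50952775.4764 Pa/(kg/m^3)
Take the square root:
Vp = sqrt(50952775.4764) = 7138.12 m/s

7138.12


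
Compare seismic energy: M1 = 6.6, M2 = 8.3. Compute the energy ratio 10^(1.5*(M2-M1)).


M2 - M1 = 8.3 - 6.6 = 1.7
1.5 * 1.7 = 2.55
ratio = 10^2.55 = 354.81

354.81


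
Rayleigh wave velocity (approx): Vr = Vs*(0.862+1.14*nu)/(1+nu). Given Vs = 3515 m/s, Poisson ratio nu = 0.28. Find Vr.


Numerator factor = 0.862 + 1.14*0.28 = 1.1812
Denominator = 1 + 0.28 = 1.28
Vr = 3515 * 1.1812 / 1.28 = 3243.69 m/s

3243.69


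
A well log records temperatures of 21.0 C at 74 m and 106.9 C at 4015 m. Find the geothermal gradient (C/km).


dT = 106.9 - 21.0 = 85.9 C
dz = 4015 - 74 = 3941 m
gradient = dT/dz * 1000 = 85.9/3941 * 1000 = 21.7965 C/km

21.7965


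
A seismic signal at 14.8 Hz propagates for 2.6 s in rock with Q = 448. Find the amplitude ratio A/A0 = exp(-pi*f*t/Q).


pi*f*t/Q = pi*14.8*2.6/448 = 0.26984
A/A0 = exp(-0.26984) = 0.763501

0.763501


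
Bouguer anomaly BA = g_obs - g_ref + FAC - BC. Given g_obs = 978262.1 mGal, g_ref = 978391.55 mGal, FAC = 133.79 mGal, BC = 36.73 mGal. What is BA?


BA = g_obs - g_ref + FAC - BC
= 978262.1 - 978391.55 + 133.79 - 36.73
= -32.39 mGal

-32.39


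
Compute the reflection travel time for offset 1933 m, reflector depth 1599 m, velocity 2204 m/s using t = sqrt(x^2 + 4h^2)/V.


x^2 + 4h^2 = 1933^2 + 4*1599^2 = 3736489 + 10227204 = 13963693
sqrt(13963693) = 3736.8025
t = 3736.8025 / 2204 = 1.6955 s

1.6955


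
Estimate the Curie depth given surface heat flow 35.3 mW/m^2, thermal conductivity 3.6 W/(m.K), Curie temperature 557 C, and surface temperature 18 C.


T_Curie - T_surf = 557 - 18 = 539 C
Convert q to W/m^2: 35.3 mW/m^2 = 0.0353 W/m^2
d = 539 * 3.6 / 0.0353 = 54968.84 m

54968.84


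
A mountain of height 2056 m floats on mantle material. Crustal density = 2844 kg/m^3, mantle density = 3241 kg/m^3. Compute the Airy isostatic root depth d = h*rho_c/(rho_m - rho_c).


rho_m - rho_c = 3241 - 2844 = 397
d = 2056 * 2844 / 397
= 5847264 / 397
= 14728.62 m

14728.62


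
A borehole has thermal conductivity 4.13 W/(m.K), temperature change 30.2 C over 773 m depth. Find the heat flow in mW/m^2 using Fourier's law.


q = k * dT / dz * 1000
= 4.13 * 30.2 / 773 * 1000
= 0.161353 * 1000
= 161.3532 mW/m^2

161.3532


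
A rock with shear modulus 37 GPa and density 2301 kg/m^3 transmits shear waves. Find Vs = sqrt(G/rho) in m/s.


Convert G to Pa: G = 37e9 Pa
Compute G/rho = 37e9 / 2301 = 16079965.2325
Vs = sqrt(16079965.2325) = 4009.98 m/s

4009.98


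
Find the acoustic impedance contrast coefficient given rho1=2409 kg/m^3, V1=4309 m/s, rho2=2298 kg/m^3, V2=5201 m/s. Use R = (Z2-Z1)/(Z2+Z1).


Z1 = 2409 * 4309 = 10380381
Z2 = 2298 * 5201 = 11951898
R = (11951898 - 10380381) / (11951898 + 10380381) = 1571517 / 22332279 = 0.0704

0.0704


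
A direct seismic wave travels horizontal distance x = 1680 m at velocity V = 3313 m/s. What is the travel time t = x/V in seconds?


t = x / V
= 1680 / 3313
= 0.5071 s

0.5071


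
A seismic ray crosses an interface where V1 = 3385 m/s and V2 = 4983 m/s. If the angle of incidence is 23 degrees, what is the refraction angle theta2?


sin(theta1) = sin(23 deg) = 0.390731
sin(theta2) = V2/V1 * sin(theta1) = 4983/3385 * 0.390731 = 0.575189
theta2 = arcsin(0.575189) = 35.1128 degrees

35.1128


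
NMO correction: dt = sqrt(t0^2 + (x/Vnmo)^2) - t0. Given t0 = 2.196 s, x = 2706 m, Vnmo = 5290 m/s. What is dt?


x/Vnmo = 2706/5290 = 0.511531
(x/Vnmo)^2 = 0.261664
t0^2 = 4.822416
sqrt(4.822416 + 0.261664) = 2.25479
dt = 2.25479 - 2.196 = 0.05879

0.05879


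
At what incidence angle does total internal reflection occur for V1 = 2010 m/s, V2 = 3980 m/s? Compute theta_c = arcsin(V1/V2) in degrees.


V1/V2 = 2010/3980 = 0.505025
theta_c = arcsin(0.505025) = 30.333 degrees

30.333


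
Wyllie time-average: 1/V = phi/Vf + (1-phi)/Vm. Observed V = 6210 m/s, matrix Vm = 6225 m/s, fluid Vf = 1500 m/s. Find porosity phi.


1/V - 1/Vm = 1/6210 - 1/6225 = 3.9e-07
1/Vf - 1/Vm = 1/1500 - 1/6225 = 0.00050602
phi = 3.9e-07 / 0.00050602 = 0.0008

8.000000e-04


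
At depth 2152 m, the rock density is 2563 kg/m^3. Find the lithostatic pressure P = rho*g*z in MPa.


P = rho * g * z / 1e6
= 2563 * 9.81 * 2152 / 1e6
= 54107800.56 / 1e6
= 54.1078 MPa

54.1078


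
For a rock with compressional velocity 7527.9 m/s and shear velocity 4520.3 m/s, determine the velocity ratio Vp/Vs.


Vp/Vs = 7527.9 / 4520.3
= 1.6654

1.6654


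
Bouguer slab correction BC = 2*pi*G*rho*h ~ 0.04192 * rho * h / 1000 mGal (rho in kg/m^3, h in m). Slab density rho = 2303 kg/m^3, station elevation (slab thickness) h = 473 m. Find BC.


BC = 0.04192 * rho * h / 1000
= 0.04192 * 2303 * 473 / 1000
= 45.6643 mGal

45.6643


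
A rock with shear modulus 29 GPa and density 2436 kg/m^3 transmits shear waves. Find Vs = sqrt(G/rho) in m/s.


Convert G to Pa: G = 29e9 Pa
Compute G/rho = 29e9 / 2436 = 11904761.9048
Vs = sqrt(11904761.9048) = 3450.33 m/s

3450.33


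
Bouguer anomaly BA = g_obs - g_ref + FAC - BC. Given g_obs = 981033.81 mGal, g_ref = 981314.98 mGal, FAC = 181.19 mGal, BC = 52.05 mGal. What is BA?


BA = g_obs - g_ref + FAC - BC
= 981033.81 - 981314.98 + 181.19 - 52.05
= -152.03 mGal

-152.03


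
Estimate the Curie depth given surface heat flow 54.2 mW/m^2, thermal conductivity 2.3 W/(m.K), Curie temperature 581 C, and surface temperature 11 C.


T_Curie - T_surf = 581 - 11 = 570 C
Convert q to W/m^2: 54.2 mW/m^2 = 0.0542 W/m^2
d = 570 * 2.3 / 0.0542 = 24188.19 m

24188.19
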